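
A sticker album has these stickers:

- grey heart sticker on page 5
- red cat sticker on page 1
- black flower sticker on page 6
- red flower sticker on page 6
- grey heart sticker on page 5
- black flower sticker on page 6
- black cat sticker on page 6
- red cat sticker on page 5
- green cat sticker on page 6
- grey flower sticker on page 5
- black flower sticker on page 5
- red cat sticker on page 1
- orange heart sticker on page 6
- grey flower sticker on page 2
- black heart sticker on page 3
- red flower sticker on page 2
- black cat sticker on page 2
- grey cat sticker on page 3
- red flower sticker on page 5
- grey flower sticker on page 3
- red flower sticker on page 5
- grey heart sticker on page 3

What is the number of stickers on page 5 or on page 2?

10

on page 2: 3; on page 5: 7; together 3 + 7 = 10.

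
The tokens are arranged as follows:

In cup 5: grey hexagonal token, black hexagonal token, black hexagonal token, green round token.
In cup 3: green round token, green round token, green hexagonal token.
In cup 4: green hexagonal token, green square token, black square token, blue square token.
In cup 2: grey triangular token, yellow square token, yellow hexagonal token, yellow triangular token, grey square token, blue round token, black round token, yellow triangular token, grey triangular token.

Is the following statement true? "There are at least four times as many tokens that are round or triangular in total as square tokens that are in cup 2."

|tokens that are round or triangular| = 9.
|square tokens in cup 2| = 2.
The claim requires 9 ≥ 4 × 2 = 8, which holds.

True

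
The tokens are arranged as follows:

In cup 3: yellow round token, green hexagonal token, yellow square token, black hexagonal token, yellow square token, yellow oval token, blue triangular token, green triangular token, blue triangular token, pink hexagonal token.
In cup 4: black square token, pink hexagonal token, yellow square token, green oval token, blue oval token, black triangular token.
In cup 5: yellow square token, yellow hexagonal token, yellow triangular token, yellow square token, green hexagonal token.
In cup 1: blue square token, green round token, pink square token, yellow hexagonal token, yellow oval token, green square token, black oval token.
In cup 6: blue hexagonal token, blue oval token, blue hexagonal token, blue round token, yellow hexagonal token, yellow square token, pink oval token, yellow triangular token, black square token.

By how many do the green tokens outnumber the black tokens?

1

green tokens: 6.
black tokens: 5.
6 − 5 = 1.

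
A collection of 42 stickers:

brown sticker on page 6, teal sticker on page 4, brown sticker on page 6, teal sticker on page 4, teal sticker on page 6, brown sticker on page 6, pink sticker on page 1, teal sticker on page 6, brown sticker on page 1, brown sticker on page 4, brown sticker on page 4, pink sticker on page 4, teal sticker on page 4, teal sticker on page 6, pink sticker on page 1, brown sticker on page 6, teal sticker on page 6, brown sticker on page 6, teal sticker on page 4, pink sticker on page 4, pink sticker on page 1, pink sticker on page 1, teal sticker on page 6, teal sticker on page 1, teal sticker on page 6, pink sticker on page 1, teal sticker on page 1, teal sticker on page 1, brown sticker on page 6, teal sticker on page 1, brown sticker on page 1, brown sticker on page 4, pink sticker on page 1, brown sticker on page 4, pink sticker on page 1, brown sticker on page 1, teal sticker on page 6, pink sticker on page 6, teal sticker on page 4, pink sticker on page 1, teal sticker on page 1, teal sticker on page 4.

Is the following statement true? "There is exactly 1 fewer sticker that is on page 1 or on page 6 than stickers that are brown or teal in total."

|stickers on page 1 or on page 6| = 30.
|stickers that are brown or teal| = 31.
The claim requires 31 − 30 (= 1) to equal 1, which holds.

True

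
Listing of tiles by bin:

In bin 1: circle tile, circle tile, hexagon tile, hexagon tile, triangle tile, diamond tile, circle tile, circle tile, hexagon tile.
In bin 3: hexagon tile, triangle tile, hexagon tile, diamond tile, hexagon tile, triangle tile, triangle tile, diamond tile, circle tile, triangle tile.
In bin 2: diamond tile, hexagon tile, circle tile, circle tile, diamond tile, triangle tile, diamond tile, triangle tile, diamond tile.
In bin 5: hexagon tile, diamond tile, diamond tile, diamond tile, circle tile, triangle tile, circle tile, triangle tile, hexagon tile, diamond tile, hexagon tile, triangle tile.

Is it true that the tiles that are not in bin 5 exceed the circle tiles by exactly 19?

True

|tiles that are not in bin 5| = 28.
|circle tiles| = 9.
The claim requires 28 − 9 (= 19) to equal 19, which holds.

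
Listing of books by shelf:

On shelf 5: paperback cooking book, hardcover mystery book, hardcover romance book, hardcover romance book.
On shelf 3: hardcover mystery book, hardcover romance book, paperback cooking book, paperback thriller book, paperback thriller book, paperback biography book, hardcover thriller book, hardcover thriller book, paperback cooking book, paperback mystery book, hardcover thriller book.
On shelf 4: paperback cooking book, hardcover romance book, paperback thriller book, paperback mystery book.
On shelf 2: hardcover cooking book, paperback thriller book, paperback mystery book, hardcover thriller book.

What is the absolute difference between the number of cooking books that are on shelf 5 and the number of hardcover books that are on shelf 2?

1

cooking books on shelf 5: 1. hardcover books on shelf 2: 2.
|1 − 2| = 2 − 1 = 1.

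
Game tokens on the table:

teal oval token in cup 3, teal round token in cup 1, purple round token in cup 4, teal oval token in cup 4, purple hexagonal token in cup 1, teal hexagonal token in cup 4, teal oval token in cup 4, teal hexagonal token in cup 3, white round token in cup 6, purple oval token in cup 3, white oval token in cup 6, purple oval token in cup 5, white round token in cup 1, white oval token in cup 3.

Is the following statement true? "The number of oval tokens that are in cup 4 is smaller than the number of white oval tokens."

There are 2 oval tokens in cup 4.
There are 2 white oval tokens.
The claim requires 2 < 2, which does not hold.

False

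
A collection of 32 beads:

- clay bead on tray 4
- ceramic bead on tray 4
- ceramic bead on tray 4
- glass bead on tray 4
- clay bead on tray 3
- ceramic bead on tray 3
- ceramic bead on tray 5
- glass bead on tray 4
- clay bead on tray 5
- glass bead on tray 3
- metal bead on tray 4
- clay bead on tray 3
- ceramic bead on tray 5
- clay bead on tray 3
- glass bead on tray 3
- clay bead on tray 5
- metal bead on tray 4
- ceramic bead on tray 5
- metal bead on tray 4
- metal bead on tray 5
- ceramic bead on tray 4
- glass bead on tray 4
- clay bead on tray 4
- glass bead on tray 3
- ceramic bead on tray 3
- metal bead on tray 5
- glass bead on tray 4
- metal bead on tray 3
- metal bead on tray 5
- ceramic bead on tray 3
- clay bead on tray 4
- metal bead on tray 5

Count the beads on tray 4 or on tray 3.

on tray 3: 10; on tray 4: 13; together 10 + 13 = 23.

23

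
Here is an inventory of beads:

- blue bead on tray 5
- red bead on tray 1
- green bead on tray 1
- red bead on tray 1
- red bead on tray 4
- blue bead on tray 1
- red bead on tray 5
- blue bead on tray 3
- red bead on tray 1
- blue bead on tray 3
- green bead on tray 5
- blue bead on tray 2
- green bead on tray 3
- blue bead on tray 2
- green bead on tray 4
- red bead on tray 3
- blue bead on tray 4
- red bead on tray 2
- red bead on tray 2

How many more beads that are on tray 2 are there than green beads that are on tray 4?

3

beads on tray 2: 4.
green beads on tray 4: 1.
4 − 1 = 3.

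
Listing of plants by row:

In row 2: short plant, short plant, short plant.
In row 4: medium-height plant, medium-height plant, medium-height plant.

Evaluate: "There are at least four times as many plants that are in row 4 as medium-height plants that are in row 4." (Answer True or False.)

False

plants in row 4: 3.
medium-height plants in row 4: 3.
The claim requires 3 ≥ 4 × 3 = 12, which does not hold.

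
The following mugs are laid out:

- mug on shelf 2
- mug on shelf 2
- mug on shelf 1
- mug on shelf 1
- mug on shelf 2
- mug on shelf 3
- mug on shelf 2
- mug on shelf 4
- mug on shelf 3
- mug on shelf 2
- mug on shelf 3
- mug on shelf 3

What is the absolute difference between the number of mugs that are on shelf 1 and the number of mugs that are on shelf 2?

3

mugs on shelf 1: 2. mugs on shelf 2: 5.
|2 − 5| = 5 − 2 = 3.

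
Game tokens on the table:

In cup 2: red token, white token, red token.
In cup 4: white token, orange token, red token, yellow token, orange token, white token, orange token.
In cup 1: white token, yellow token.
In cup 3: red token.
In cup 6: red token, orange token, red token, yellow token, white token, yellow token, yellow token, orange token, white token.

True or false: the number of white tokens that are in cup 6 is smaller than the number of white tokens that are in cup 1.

False

white tokens in cup 6: 2.
white tokens in cup 1: 1.
The claim requires 2 < 1, which does not hold.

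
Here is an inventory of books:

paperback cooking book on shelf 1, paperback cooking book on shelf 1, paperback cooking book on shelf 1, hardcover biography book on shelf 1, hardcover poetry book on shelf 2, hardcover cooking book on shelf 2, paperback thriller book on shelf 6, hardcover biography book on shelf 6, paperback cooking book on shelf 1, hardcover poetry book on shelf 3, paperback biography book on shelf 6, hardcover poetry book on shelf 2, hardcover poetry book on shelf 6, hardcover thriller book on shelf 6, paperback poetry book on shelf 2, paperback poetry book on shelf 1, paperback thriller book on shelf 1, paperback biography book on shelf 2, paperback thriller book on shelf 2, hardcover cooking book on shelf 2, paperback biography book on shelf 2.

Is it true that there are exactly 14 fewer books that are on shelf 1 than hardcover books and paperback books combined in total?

True

books on shelf 1: 7.
hardcover books: 9; paperback books: 12; combined: 9 + 12 = 21.
The claim requires 21 − 7 (= 14) to equal 14, which holds.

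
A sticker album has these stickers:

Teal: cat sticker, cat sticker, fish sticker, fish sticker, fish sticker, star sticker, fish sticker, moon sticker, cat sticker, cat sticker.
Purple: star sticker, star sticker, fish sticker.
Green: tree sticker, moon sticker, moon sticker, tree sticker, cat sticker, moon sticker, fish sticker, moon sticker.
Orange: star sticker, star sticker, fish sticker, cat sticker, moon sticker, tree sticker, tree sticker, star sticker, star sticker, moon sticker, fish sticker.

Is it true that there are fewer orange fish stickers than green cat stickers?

|orange fish stickers| = 2.
|green cat stickers| = 1.
The claim requires 2 < 1, which does not hold.

False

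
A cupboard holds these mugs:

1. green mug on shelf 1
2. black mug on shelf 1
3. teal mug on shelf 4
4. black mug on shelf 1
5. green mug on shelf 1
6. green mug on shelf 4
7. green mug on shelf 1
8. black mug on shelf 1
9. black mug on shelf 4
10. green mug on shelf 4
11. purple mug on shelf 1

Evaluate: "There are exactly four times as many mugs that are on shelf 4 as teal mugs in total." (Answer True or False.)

True

|mugs on shelf 4| = 4.
|teal mugs| = 1.
The claim requires 4 = 4 × 1 = 4, which holds.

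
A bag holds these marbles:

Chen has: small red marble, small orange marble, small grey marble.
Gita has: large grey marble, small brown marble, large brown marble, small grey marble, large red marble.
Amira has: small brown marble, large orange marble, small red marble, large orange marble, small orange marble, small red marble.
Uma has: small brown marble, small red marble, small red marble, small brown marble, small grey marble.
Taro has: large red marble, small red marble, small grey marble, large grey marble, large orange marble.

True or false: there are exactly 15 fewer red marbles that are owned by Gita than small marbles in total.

True

Count of red marbles owned by Gita: 1.
There are 16 small marbles.
The claim requires 16 − 1 (= 15) to equal 15, which holds.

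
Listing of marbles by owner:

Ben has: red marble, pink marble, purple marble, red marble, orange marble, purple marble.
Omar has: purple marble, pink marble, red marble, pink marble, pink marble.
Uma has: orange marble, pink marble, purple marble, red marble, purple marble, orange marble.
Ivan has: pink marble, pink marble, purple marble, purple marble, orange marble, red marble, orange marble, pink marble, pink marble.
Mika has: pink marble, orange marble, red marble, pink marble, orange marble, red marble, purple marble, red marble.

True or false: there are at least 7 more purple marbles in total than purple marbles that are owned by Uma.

|purple marbles| = 8.
|purple marbles owned by Uma| = 2.
The claim requires 8 − 2 = 6 ≥ 7, which does not hold.

False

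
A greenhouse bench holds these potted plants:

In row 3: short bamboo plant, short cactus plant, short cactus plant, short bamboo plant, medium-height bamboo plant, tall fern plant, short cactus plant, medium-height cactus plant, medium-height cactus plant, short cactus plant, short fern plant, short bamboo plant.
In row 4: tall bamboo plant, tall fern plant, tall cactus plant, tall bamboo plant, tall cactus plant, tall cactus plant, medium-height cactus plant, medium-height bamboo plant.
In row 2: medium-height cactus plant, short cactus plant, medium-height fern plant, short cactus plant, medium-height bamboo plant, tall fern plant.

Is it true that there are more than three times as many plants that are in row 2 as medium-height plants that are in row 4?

False

plants in row 2: 6.
medium-height plants in row 4: 2.
The claim requires 6 > 3 × 2 = 6, which does not hold.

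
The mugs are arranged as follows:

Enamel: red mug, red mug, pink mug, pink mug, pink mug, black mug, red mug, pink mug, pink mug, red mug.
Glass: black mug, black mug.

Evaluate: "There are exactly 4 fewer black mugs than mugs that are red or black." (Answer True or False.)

There are 3 black mugs.
There are 7 mugs that are red or black.
The claim requires 7 − 3 (= 4) to equal 4, which holds.

True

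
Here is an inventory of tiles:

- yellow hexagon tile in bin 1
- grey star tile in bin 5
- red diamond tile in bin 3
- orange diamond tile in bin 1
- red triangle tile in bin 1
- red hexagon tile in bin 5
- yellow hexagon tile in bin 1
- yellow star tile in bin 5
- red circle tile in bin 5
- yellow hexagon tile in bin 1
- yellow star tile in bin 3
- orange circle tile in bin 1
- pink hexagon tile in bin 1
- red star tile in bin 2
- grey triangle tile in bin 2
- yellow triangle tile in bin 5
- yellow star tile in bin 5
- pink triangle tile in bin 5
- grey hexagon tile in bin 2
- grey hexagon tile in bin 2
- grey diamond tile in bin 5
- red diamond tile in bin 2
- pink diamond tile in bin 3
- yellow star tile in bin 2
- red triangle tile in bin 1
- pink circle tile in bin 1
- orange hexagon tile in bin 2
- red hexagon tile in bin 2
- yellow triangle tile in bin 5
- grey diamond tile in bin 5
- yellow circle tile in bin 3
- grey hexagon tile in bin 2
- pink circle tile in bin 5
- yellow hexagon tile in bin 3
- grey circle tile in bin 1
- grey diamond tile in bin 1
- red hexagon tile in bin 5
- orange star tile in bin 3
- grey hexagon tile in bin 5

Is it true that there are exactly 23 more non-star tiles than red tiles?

There are 32 non-star tiles.
There are 9 red tiles.
The claim requires 32 − 9 (= 23) to equal 23, which holds.

True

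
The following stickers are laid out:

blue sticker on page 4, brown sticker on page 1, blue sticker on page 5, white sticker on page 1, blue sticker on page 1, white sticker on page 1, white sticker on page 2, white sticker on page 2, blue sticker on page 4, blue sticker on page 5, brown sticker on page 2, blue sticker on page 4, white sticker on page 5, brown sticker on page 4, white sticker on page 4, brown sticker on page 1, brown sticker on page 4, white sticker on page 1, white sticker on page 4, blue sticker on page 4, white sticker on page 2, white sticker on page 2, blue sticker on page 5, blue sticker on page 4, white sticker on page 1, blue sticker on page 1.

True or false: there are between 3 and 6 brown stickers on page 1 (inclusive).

There are 2 brown stickers on page 1.
The claim requires 3 ≤ 2 ≤ 6, which does not hold.

False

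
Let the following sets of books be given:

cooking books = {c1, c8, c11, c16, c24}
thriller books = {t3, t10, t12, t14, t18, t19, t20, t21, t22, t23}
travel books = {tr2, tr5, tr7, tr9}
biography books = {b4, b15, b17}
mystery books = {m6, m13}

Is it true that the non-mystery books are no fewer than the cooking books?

True

|non-mystery books| = 22.
|cooking books| = 5.
The claim requires 22 ≥ 5, which holds.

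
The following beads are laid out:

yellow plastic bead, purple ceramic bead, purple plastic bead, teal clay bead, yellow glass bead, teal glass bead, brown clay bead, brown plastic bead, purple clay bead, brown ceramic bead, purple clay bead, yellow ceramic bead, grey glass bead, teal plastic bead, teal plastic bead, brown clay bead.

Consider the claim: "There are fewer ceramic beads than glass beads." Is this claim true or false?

There are 3 ceramic beads.
There are 3 glass beads.
The claim requires 3 < 3, which does not hold.

False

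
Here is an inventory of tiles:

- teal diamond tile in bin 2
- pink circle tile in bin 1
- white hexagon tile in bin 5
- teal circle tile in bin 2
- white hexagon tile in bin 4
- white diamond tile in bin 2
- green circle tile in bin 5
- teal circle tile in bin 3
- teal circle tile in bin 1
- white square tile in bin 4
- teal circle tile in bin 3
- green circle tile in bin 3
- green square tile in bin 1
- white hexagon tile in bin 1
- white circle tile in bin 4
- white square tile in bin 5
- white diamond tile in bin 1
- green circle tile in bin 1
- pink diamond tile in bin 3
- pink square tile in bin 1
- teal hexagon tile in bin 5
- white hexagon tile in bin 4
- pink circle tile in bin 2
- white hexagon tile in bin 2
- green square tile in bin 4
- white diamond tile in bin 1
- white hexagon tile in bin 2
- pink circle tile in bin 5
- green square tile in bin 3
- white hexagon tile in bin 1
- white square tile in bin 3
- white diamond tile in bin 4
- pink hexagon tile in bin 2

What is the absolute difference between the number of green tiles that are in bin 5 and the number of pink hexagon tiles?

0

green tiles in bin 5: 1. pink hexagon tiles: 1.
|1 − 1| = 1 − 1 = 0.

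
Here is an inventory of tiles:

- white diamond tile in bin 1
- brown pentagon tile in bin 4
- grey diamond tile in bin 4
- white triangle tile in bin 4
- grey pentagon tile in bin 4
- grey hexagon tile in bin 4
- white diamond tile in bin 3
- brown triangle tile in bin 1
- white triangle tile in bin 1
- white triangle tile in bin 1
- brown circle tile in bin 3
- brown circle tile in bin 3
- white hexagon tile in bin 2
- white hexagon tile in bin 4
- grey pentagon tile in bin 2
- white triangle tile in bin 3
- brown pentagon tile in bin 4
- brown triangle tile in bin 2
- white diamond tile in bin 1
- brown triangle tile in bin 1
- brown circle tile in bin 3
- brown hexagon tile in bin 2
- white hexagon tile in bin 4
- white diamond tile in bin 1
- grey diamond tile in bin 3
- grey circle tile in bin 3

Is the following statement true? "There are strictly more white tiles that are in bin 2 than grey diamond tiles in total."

|white tiles in bin 2| = 1.
|grey diamond tiles| = 2.
The claim requires 1 > 2, which does not hold.

False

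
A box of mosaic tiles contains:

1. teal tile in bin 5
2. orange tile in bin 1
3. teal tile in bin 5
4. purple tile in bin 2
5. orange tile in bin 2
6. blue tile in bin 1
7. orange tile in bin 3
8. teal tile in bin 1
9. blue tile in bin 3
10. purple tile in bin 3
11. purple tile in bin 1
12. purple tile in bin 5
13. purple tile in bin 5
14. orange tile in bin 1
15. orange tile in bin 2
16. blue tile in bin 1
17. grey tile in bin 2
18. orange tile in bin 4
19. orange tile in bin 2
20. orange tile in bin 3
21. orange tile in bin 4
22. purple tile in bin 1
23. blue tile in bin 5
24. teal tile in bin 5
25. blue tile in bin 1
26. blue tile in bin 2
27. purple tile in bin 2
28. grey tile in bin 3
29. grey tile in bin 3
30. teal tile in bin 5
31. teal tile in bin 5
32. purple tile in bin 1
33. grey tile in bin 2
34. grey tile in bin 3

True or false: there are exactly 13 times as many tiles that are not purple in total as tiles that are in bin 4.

True

|tiles that are not purple| = 26.
|tiles in bin 4| = 2.
The claim requires 26 = 13 × 2 = 26, which holds.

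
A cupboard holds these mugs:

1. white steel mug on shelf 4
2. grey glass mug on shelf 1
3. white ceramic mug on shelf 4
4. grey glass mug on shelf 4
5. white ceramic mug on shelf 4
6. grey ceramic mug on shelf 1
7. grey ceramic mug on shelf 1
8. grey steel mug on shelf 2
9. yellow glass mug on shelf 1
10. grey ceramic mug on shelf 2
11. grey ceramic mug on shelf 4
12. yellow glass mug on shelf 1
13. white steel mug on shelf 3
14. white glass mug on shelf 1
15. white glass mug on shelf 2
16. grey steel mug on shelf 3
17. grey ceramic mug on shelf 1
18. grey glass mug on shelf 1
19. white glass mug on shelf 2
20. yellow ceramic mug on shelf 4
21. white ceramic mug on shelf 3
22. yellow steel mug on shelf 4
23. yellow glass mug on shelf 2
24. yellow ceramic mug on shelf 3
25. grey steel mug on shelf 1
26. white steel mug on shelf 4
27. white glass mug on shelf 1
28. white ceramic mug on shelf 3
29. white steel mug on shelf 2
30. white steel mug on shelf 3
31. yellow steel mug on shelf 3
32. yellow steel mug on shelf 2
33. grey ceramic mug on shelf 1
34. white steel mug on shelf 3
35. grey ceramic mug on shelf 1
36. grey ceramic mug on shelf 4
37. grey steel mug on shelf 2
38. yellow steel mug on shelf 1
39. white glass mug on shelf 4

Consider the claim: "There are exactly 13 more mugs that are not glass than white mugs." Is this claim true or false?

|mugs that are not glass| = 28.
|white mugs| = 15.
The claim requires 28 − 15 (= 13) to equal 13, which holds.

True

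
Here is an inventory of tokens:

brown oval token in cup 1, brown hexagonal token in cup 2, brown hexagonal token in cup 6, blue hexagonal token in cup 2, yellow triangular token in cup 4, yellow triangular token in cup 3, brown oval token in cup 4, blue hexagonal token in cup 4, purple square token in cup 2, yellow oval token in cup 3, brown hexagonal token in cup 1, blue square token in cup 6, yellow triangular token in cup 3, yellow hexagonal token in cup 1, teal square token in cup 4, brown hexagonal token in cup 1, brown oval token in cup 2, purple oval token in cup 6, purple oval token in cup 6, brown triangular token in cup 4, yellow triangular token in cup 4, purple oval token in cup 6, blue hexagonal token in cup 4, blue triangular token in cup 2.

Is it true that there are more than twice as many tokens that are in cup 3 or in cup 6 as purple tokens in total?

There are 8 tokens in cup 3 or in cup 6.
There are 4 purple tokens.
The claim requires 8 > 2 × 4 = 8, which does not hold.

False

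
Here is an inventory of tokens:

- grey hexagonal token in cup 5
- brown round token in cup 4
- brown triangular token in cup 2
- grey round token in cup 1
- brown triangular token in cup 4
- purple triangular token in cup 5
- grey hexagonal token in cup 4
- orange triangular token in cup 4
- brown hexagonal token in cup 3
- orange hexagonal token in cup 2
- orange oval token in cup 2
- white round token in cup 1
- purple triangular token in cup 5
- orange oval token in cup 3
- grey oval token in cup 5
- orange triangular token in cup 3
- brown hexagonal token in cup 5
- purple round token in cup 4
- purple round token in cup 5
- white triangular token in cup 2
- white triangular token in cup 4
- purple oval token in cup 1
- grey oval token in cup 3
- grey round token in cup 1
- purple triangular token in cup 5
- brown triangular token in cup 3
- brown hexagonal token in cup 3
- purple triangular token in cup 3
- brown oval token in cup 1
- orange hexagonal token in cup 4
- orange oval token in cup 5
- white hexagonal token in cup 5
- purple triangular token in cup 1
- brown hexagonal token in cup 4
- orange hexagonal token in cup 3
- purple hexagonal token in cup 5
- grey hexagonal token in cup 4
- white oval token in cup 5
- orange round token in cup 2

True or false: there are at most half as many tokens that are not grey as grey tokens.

False

|tokens that are not grey| = 32.
|grey tokens| = 7.
The claim requires 2 × 32 = 64 ≤ 7, which does not hold.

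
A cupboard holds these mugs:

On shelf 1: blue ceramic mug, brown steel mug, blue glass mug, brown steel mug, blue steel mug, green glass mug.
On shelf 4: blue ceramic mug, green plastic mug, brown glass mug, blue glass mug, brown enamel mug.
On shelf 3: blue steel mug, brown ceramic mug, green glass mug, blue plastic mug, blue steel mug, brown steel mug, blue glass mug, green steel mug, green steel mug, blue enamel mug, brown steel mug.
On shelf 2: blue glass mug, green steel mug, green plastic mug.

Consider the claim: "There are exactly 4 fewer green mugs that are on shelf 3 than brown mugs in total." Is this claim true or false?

True

There are 3 green mugs on shelf 3.
There are 7 brown mugs.
The claim requires 7 − 3 (= 4) to equal 4, which holds.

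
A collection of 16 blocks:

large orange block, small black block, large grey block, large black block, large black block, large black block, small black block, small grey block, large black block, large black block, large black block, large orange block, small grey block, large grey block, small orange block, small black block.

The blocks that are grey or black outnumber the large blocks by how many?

blocks that are grey or black: 13.
large blocks: 10.
13 − 10 = 3.

3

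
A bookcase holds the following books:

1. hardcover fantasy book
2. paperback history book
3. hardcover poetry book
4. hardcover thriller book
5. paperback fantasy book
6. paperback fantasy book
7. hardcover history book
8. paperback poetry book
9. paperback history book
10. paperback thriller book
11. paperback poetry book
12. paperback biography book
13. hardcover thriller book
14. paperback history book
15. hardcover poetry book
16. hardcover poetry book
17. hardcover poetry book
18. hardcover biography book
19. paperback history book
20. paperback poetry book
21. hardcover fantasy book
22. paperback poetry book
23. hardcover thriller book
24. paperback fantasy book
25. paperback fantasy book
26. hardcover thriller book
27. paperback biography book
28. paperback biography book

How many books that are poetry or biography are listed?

biography: 4; poetry: 8; together 4 + 8 = 12.

12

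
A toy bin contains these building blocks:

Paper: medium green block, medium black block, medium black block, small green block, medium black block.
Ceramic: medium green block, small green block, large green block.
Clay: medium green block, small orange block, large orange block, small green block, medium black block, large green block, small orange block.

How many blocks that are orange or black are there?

black: 4; orange: 3; together 4 + 3 = 7.

7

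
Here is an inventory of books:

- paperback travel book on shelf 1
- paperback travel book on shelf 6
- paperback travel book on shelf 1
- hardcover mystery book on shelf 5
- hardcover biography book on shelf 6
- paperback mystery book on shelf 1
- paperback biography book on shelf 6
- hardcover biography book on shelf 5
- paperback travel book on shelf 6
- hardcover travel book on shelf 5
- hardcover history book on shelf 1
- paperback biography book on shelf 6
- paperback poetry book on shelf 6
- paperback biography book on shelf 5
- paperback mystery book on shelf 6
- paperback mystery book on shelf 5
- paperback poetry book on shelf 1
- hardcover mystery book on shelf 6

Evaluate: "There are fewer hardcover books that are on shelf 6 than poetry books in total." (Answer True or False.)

False

hardcover books on shelf 6: 2.
poetry books: 2.
The claim requires 2 < 2, which does not hold.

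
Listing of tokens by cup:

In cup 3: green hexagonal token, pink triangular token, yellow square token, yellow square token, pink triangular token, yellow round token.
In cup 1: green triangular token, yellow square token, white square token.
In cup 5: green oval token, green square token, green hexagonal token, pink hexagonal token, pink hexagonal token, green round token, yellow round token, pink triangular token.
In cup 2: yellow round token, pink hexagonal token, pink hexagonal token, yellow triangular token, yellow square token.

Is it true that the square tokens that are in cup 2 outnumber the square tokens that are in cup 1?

False

|square tokens in cup 2| = 1.
|square tokens in cup 1| = 2.
The claim requires 1 > 2, which does not hold.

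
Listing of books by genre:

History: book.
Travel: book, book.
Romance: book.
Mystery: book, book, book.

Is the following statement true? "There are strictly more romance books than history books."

There is 1 romance book.
There is 1 history book.
The claim requires 1 > 1, which does not hold.

False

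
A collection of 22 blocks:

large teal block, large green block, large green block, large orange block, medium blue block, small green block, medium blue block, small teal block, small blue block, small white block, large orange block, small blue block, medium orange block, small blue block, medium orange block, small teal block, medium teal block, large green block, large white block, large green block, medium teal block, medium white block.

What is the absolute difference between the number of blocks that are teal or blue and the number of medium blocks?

blocks that are teal or blue: 10. medium blocks: 7.
|10 − 7| = 10 − 7 = 3.

3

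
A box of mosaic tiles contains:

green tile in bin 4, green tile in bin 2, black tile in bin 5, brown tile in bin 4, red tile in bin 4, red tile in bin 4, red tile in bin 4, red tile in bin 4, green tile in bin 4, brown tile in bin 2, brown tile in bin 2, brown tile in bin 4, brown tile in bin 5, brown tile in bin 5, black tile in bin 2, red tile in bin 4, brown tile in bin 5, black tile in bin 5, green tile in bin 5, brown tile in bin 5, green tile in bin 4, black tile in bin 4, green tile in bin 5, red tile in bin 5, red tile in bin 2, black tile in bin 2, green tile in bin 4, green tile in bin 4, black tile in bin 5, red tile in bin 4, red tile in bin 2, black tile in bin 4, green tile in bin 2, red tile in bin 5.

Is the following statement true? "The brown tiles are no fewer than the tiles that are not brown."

False

brown tiles: 8.
tiles that are not brown: 26.
The claim requires 8 ≥ 26, which does not hold.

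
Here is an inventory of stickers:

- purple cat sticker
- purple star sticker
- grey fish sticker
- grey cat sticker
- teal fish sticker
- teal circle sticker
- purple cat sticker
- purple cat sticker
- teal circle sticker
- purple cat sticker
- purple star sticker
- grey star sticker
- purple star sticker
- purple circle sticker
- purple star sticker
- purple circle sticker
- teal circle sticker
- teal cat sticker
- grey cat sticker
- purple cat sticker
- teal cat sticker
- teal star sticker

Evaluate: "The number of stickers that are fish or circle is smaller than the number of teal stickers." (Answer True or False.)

False

|stickers that are fish or circle| = 7.
|teal stickers| = 7.
The claim requires 7 < 7, which does not hold.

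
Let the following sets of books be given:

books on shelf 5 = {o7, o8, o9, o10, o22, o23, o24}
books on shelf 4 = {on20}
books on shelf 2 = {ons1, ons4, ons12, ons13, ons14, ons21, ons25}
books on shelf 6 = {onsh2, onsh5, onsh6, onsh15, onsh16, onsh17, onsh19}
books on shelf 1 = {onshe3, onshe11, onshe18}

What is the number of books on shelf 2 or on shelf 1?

10

on shelf 1: 3; on shelf 2: 7; together 3 + 7 = 10.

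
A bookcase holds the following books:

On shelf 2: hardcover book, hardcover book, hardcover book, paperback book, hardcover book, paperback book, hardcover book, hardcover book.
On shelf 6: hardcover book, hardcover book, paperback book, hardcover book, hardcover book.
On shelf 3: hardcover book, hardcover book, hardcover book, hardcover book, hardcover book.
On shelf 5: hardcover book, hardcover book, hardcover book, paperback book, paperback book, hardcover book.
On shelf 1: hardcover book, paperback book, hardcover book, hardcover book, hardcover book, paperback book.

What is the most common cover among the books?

hardcover

Counts by cover: hardcover 23, paperback 7.
The maximum is 23, held uniquely by hardcover.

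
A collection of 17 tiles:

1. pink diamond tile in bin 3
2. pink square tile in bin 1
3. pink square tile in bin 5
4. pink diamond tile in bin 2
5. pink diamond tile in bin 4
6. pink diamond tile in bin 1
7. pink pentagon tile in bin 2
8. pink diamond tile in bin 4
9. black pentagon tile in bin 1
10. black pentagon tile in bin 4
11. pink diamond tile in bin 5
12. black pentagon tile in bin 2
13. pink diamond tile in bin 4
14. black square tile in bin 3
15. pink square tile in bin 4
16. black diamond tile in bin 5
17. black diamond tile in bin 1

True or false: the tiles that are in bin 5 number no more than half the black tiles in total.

True

There are 3 tiles in bin 5.
There are 6 black tiles.
The claim requires 2 × 3 = 6 ≤ 6, which holds.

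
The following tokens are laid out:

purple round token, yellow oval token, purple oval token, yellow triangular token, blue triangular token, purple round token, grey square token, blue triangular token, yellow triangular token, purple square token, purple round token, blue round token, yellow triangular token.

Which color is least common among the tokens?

grey

Counts by color: purple 5, yellow 4, blue 3, grey 1.
The minimum is 1, held uniquely by grey.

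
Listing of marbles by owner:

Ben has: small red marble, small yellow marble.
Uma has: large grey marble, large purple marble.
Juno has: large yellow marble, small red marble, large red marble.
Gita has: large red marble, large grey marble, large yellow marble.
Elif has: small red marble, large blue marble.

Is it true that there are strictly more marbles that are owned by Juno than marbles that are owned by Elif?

True

Count of marbles owned by Juno: 3.
Count of marbles owned by Elif: 2.
The claim requires 3 > 2, which holds.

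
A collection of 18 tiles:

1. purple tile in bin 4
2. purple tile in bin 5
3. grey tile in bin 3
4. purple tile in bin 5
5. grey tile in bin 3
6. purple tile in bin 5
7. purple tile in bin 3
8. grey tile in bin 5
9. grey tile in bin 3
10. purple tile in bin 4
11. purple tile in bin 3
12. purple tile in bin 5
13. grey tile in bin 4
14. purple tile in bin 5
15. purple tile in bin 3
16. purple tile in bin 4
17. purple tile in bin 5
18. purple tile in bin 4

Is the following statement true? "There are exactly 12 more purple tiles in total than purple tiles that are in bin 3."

False

|purple tiles| = 13.
|purple tiles in bin 3| = 3.
The claim requires 13 − 3 (= 10) to equal 12, which does not hold.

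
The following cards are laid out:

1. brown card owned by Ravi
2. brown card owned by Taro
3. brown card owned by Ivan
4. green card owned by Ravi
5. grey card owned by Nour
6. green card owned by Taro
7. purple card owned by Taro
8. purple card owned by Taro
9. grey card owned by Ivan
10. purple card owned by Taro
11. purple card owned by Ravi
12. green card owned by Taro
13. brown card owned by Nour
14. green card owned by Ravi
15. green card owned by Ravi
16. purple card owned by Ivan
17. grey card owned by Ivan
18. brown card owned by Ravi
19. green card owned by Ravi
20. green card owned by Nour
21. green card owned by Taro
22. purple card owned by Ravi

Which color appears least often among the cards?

Counts by color: green 8, purple 6, brown 5, grey 3.
The minimum is 3, held uniquely by grey.

grey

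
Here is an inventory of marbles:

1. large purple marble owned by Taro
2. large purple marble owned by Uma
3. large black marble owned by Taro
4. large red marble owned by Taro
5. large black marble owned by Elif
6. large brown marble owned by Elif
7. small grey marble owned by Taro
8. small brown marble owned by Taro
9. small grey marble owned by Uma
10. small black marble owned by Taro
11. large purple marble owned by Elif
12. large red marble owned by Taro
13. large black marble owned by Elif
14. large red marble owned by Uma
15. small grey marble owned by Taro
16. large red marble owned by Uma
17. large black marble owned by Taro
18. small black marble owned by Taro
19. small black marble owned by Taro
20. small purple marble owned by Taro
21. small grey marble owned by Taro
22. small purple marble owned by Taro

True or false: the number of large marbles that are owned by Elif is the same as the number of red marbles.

True

Count of large marbles owned by Elif: 4.
There are 4 red marbles.
The claim requires 4 = 4, which holds.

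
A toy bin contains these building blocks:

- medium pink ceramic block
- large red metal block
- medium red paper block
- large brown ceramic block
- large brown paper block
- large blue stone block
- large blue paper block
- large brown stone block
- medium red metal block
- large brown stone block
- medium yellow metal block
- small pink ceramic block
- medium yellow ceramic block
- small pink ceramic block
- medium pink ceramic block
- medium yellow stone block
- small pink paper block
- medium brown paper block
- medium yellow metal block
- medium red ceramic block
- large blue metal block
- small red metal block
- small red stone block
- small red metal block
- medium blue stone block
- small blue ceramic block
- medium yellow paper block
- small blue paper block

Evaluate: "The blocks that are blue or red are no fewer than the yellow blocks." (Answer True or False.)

blocks that are blue or red: 13.
yellow blocks: 5.
The claim requires 13 ≥ 5, which holds.

True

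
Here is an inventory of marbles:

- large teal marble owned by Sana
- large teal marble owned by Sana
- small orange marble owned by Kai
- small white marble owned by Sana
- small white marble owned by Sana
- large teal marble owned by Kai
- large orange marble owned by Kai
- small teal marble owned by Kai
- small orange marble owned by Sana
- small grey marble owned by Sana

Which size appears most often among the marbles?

Counts by size: small 6, large 4.
The maximum is 6, held uniquely by small.

small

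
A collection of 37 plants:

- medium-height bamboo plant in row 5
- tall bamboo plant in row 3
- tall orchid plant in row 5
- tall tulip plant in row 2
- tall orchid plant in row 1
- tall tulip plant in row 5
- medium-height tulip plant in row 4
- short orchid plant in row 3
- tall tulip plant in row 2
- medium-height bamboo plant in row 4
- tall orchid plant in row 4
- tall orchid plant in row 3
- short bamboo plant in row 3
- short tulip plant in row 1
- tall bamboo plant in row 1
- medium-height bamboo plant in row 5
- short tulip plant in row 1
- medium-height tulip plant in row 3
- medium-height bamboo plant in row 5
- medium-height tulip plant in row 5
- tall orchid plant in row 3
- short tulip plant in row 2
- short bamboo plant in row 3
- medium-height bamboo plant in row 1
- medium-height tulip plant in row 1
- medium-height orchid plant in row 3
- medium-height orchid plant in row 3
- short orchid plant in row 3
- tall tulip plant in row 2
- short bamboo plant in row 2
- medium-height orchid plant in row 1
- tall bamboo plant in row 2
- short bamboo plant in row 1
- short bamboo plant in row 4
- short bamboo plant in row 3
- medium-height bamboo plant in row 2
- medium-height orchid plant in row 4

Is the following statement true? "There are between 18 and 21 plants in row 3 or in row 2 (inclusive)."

True

plants in row 3 or in row 2: 18.
The claim requires 18 ≤ 18 ≤ 21, which holds.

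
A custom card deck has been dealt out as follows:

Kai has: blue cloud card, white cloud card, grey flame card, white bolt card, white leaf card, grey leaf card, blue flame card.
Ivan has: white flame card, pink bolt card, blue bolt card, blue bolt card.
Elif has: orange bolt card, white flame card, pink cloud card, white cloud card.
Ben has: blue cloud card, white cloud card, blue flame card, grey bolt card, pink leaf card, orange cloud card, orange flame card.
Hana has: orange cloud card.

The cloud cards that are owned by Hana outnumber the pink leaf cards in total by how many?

0

cloud cards owned by Hana: 1.
pink leaf cards: 1.
1 − 1 = 0.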